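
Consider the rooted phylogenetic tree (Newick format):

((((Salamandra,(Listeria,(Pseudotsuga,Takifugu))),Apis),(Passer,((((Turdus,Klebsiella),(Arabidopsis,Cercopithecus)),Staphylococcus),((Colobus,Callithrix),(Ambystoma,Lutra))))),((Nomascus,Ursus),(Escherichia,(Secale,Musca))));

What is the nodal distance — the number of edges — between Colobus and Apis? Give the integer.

7

The MRCA of Colobus and Apis is the node subtending (((Salamandra,(Listeria,(Pseudotsuga,Takifugu))),Apis),(Passer,((((Turdus,Klebsiella),(Arabidopsis,Cercopithecus)),Staphylococcus),((Colobus,Callithrix),(Ambystoma,Lutra))))).
From Colobus up to that node: 5 branches. From Apis up to the same node: 2 branches. Total: 5 + 2 = 7.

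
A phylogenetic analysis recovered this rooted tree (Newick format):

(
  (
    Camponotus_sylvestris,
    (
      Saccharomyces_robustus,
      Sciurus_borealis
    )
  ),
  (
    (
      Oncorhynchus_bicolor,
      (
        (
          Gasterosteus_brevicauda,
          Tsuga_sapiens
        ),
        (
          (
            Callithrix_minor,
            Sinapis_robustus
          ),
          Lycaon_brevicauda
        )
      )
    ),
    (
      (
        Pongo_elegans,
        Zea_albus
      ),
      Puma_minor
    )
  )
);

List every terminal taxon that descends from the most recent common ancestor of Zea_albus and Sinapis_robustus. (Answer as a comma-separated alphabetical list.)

Tracing Zea_albus: it sits inside (Pongo_elegans,Zea_albus).
Tracing Sinapis_robustus: it sits inside (Callithrix_minor,Sinapis_robustus).
The smallest clade enclosing both is ((Oncorhynchus_bicolor,((Gasterosteus_brevicauda,Tsuga_sapiens),((Callithrix_minor,Sinapis_robustus),Lycaon_brevicauda))),((Pongo_elegans,Zea_albus),Puma_minor)); the answer is its 9 terminal taxa in alphabetical order.

Callithrix_minor, Gasterosteus_brevicauda, Lycaon_brevicauda, Oncorhynchus_bicolor, Pongo_elegans, Puma_minor, Sinapis_robustus, Tsuga_sapiens, Zea_albus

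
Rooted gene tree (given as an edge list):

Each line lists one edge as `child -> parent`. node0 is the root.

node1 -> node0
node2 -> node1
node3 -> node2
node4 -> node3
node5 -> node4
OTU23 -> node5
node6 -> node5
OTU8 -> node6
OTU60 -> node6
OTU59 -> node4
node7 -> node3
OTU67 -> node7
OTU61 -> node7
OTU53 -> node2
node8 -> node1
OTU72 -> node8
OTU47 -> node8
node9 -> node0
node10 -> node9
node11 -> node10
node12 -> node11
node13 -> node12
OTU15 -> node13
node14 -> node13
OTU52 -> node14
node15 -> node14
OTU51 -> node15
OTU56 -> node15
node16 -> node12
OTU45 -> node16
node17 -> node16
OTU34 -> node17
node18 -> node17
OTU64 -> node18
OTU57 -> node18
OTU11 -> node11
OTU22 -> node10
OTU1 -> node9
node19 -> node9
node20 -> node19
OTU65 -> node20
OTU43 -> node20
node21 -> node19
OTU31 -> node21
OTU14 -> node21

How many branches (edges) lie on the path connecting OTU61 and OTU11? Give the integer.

9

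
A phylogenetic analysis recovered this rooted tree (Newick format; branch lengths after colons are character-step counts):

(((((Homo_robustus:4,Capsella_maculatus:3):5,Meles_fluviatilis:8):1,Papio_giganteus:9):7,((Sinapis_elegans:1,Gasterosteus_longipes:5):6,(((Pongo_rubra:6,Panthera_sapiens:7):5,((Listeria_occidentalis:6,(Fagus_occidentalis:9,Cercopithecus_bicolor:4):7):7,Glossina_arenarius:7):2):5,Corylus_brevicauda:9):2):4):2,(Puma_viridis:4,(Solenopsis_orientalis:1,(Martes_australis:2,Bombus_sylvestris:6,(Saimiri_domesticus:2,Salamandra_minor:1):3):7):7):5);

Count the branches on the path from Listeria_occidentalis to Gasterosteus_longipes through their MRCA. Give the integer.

The MRCA of Listeria_occidentalis and Gasterosteus_longipes is the node subtending ((Sinapis_elegans,Gasterosteus_longipes),(((Pongo_rubra,Panthera_sapiens),((Listeria_occidentalis,(Fagus_occidentalis,Cercopithecus_bicolor)),Glossina_arenarius)),Corylus_brevicauda)).
From Listeria_occidentalis up to that node: 5 branches. From Gasterosteus_longipes up to the same node: 2 branches. Total: 5 + 2 = 7.

7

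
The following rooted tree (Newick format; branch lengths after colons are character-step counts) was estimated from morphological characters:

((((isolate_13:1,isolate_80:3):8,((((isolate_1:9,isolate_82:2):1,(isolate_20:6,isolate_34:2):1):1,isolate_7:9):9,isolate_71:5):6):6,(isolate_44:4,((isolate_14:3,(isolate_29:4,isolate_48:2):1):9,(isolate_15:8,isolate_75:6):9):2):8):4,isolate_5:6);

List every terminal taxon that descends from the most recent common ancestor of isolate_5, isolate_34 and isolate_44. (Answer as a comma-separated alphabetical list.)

Tracing isolate_5: it attaches directly to the root.
Tracing isolate_34: it sits inside (isolate_20,isolate_34).
Tracing isolate_44: it sits inside (isolate_44,((isolate_14,(isolate_29,isolate_48)),(isolate_15,isolate_75))).
The smallest clade enclosing all 3 is the whole tree (their MRCA is the root), so the answer is all 15 tips in alphabetical order.

isolate_1, isolate_13, isolate_14, isolate_15, isolate_20, isolate_29, isolate_34, isolate_44, isolate_48, isolate_5, isolate_7, isolate_71, isolate_75, isolate_80, isolate_82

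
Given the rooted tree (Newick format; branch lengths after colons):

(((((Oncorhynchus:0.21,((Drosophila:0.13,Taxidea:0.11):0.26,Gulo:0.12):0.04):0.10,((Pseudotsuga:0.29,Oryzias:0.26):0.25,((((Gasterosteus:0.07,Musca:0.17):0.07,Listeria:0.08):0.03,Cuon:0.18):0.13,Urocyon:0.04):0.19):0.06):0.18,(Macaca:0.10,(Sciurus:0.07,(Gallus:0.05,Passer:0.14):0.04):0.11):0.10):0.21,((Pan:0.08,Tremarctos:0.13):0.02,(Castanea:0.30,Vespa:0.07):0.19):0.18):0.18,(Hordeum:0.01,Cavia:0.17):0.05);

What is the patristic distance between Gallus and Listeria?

The path runs Gallus → … → MRCA → … → Listeria; the MRCA is the node subtending (((Oncorhynchus,((Drosophila,Taxidea),Gulo)),((Pseudotsuga,Oryzias),((((Gasterosteus,Musca),Listeria),Cuon),Urocyon))),(Macaca,(Sciurus,(Gallus,Passer)))).
Branch lengths along that path: 0.05 + 0.04 + 0.11 + 0.10 + 0.18 + 0.06 + 0.19 + 0.13 + 0.03 + 0.08 = 0.97.

0.97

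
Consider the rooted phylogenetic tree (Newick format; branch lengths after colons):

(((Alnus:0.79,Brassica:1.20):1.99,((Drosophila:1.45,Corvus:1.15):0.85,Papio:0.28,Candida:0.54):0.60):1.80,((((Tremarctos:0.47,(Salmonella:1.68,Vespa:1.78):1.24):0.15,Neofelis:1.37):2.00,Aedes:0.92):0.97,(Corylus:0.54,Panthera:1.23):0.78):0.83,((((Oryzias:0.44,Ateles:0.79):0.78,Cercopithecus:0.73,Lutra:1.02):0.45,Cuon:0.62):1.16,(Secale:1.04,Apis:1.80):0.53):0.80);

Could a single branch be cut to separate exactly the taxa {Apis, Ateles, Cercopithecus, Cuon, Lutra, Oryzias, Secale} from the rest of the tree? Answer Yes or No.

Yes

The most recent common ancestor of these taxa subtends ((((Oryzias,Ateles),Cercopithecus,Lutra),Cuon),(Secale,Apis)).
That clade has exactly 7 tips — every listed taxon and nothing else — so the group is monophyletic.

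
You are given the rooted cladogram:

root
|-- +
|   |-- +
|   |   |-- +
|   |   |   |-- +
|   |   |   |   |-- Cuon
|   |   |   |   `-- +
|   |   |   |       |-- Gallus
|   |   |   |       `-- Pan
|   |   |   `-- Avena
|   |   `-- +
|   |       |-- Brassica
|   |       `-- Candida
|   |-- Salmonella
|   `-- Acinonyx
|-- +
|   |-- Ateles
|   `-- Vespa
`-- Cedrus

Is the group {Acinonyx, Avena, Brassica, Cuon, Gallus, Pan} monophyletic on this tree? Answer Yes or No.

The MRCA of the listed taxa subtends ((((Cuon,(Gallus,Pan)),Avena),(Brassica,Candida)),Salmonella,Acinonyx).
That clade also contains Candida, Salmonella, which are not in the proposed group, so the group is not monophyletic.

No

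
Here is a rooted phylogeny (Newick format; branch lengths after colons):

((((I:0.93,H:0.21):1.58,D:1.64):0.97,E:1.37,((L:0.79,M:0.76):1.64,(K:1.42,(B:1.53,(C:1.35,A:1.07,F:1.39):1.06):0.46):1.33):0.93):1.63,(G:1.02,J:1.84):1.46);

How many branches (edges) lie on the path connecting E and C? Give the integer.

6

The MRCA of E and C is the node subtending (((I,H),D),E,((L,M),(K,(B,(C,A,F))))).
From E up to that node: 1 branch. From C up to the same node: 5 branches. Total: 1 + 5 = 6.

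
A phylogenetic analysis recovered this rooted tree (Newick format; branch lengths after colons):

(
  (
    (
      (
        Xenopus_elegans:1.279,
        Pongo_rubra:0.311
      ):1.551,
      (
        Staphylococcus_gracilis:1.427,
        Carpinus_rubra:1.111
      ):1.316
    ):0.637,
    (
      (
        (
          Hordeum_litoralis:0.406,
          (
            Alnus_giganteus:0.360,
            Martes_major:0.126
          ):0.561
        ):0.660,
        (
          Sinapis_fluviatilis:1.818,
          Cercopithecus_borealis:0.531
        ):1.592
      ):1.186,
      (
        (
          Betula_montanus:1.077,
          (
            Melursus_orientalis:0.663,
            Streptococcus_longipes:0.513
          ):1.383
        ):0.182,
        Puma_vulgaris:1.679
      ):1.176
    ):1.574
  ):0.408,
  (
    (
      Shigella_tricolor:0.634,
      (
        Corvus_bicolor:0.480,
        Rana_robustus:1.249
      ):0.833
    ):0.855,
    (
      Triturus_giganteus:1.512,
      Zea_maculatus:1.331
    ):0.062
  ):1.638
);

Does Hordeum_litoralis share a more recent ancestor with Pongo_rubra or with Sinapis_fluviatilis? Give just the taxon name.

The MRCA of Hordeum_litoralis and Sinapis_fluviatilis subtends ((Hordeum_litoralis,(Alnus_giganteus,Martes_major)),(Sinapis_fluviatilis,Cercopithecus_borealis)) (5 taxa).
The MRCA of Hordeum_litoralis and Pongo_rubra subtends (((Xenopus_elegans,Pongo_rubra),(Staphylococcus_gracilis,Carpinus_rubra)),(((Hordeum_litoralis,(Alnus_giganteus,Martes_major)),(Sinapis_fluviatilis,Cercopithecus_borealis)),((Betula_montanus,(Melursus_orientalis,Streptococcus_longipes)),Puma_vulgaris))) (13 taxa).
The first is nested inside the second, so Hordeum_litoralis shares a more recent common ancestor with Sinapis_fluviatilis.

Sinapis_fluviatilis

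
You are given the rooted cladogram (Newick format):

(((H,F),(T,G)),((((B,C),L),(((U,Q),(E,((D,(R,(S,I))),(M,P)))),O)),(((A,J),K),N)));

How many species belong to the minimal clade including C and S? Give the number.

13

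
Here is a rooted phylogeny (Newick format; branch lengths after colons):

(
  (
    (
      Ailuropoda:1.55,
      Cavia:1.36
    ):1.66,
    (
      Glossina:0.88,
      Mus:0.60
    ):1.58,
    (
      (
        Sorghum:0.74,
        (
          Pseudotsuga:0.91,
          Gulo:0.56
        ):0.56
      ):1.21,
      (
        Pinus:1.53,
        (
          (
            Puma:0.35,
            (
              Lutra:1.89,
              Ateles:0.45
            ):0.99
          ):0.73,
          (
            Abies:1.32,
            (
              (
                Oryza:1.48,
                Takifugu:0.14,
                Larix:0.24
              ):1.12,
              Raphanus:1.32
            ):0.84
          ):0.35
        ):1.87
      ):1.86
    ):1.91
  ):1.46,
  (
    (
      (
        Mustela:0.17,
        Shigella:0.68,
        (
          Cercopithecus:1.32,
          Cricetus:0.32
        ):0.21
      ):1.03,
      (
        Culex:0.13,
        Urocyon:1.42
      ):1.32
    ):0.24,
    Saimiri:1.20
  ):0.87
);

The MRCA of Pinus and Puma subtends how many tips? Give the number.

9

The MRCA of Pinus and Puma is the node subtending (Pinus,((Puma,(Lutra,Ateles)),(Abies,((Oryza,Takifugu,Larix),Raphanus)))).
That clade contains 9 terminal taxa: Abies, Ateles, Larix, Lutra, Oryza, Pinus, Puma, Raphanus, Takifugu.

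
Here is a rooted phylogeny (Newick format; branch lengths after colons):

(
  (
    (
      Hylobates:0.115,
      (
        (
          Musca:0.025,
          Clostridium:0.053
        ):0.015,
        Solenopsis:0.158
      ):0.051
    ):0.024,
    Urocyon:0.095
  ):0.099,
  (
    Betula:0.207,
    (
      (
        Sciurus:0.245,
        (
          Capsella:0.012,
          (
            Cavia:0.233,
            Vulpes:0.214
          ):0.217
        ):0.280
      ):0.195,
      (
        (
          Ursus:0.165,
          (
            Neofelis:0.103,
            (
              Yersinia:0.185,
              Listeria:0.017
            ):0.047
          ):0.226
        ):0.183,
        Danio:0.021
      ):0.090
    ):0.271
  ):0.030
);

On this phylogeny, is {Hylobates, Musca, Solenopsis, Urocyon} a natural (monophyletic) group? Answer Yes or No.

The MRCA of the listed taxa subtends ((Hylobates,((Musca,Clostridium),Solenopsis)),Urocyon).
That clade also contains Clostridium, which is not in the proposed group, so the group is not monophyletic.

No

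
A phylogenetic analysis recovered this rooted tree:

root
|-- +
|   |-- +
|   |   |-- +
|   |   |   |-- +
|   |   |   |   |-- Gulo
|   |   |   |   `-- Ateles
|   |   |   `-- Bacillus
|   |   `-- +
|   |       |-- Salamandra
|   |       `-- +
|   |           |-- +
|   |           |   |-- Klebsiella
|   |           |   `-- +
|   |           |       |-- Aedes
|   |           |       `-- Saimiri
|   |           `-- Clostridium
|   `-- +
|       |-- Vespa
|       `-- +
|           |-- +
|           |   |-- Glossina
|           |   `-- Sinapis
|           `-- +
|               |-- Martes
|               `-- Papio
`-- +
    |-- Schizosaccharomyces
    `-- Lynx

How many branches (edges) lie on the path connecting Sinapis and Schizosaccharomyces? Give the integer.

7

The MRCA of Sinapis and Schizosaccharomyces is the root of the tree.
From Sinapis up to that node: 5 branches. From Schizosaccharomyces up to the same node: 2 branches. Total: 5 + 2 = 7.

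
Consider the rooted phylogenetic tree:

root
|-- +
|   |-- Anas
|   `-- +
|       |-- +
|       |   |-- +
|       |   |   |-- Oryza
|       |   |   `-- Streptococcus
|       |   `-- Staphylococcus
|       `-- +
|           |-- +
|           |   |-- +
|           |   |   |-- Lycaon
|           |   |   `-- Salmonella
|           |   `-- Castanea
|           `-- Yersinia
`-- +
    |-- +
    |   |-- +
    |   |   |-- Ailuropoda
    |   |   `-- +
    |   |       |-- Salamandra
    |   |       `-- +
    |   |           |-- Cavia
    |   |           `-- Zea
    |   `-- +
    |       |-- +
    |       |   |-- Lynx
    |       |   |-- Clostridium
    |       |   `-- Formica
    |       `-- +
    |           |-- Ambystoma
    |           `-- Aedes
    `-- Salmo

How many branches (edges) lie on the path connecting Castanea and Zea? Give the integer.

The MRCA of Castanea and Zea is the root of the tree.
From Castanea up to that node: 5 branches. From Zea up to the same node: 6 branches. Total: 5 + 6 = 11.

11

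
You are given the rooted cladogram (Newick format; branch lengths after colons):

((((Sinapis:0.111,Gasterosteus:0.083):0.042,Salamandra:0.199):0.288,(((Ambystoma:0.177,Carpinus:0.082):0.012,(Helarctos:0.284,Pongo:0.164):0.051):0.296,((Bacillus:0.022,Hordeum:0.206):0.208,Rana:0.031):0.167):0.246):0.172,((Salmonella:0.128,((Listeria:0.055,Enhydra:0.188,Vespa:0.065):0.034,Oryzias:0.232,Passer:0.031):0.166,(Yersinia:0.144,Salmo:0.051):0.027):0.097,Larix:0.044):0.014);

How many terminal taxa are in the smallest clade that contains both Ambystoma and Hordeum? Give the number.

7

The MRCA of Ambystoma and Hordeum is the node subtending (((Ambystoma,Carpinus),(Helarctos,Pongo)),((Bacillus,Hordeum),Rana)).
That clade contains 7 terminal taxa: Ambystoma, Bacillus, Carpinus, Helarctos, Hordeum, Pongo, Rana.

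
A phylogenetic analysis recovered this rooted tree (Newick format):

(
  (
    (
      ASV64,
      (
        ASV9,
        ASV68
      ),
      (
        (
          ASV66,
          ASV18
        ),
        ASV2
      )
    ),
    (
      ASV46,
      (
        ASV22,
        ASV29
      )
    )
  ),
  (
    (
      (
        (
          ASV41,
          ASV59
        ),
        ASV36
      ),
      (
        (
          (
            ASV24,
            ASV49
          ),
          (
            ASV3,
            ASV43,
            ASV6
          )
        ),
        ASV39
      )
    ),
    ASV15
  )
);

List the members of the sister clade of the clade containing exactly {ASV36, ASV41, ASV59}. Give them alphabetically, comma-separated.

The clade containing exactly {ASV36, ASV41, ASV59} attaches to the tree at the node subtending (((ASV41,ASV59),ASV36),(((ASV24,ASV49),(ASV3,ASV43,ASV6)),ASV39)).
The other lineage descending from that same node — the sister group — is (((ASV24,ASV49),(ASV3,ASV43,ASV6)),ASV39); its 6 tips in alphabetical order are the answer.

ASV24, ASV3, ASV39, ASV43, ASV49, ASV6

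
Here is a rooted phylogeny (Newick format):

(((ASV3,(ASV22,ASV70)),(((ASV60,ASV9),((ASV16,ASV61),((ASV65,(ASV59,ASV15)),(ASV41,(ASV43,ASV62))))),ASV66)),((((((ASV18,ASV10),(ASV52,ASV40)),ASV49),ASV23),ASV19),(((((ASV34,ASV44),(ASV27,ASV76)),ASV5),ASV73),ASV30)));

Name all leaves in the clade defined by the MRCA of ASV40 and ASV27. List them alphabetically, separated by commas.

ASV10, ASV18, ASV19, ASV23, ASV27, ASV30, ASV34, ASV40, ASV44, ASV49, ASV5, ASV52, ASV73, ASV76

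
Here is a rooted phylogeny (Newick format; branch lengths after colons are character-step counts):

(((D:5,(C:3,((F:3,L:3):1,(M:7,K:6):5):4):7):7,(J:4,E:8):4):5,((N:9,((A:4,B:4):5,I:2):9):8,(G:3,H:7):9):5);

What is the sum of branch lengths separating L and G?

The path runs L → … → MRCA → … → G; the MRCA is the root of the tree.
Branch lengths along that path: 3 + 1 + 4 + 7 + 7 + 5 + 5 + 9 + 3 = 44.

44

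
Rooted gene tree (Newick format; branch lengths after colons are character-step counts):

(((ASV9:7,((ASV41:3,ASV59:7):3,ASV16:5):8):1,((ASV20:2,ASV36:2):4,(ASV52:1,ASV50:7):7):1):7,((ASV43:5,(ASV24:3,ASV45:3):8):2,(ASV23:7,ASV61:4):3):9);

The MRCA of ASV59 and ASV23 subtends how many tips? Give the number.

13

The MRCA of ASV59 and ASV23 is the root, so the clade is the entire tree.
That clade contains 13 terminal taxa: ASV16, ASV20, ASV23, ASV24, ASV36, ASV41, ASV43, ASV45, ASV50, ASV52, ASV59, ASV61, ASV9.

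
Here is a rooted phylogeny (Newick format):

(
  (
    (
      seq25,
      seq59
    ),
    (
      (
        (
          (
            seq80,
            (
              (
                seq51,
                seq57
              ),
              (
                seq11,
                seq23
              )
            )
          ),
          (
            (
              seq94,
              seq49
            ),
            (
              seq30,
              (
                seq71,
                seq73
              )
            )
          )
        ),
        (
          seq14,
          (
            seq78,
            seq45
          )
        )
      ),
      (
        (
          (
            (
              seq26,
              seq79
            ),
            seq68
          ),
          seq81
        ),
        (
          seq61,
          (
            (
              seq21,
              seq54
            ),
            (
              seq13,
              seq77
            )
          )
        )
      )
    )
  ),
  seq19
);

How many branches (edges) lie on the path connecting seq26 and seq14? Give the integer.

The MRCA of seq26 and seq14 is the node subtending ((((seq80,((seq51,seq57),(seq11,seq23))),((seq94,seq49),(seq30,(seq71,seq73)))),(seq14,(seq78,seq45))),((((seq26,seq79),seq68),seq81),(seq61,((seq21,seq54),(seq13,seq77))))).
From seq26 up to that node: 5 branches. From seq14 up to the same node: 3 branches. Total: 5 + 3 = 8.

8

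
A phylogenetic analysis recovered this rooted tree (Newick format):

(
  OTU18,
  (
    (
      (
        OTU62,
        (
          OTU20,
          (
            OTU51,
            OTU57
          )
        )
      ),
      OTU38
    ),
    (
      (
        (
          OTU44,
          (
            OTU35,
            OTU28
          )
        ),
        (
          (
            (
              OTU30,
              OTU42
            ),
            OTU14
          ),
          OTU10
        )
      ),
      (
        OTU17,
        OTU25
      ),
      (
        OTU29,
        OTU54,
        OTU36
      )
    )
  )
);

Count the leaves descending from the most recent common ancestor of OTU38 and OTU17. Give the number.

17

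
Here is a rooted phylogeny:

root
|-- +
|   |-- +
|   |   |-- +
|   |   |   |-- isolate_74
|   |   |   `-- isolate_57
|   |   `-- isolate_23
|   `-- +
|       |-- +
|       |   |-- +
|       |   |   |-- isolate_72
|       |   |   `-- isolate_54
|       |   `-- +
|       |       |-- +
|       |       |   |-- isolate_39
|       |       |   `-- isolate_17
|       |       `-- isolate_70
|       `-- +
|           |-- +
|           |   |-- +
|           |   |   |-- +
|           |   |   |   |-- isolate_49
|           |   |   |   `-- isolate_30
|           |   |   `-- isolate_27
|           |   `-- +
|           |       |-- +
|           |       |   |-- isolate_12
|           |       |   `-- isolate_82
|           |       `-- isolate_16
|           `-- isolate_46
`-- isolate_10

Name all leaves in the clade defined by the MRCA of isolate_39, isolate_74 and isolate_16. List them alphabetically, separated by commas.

isolate_12, isolate_16, isolate_17, isolate_23, isolate_27, isolate_30, isolate_39, isolate_46, isolate_49, isolate_54, isolate_57, isolate_70, isolate_72, isolate_74, isolate_82

Tracing isolate_39: it sits inside (isolate_39,isolate_17).
Tracing isolate_74: it sits inside (isolate_74,isolate_57).
Tracing isolate_16: it sits inside ((isolate_12,isolate_82),isolate_16).
The smallest clade enclosing all 3 is (((isolate_74,isolate_57),isolate_23),(((isolate_72,isolate_54),((isolate_39,isolate_17),isolate_70)),((((isolate_49,isolate_30),isolate_27),((isolate_12,isolate_82),isolate_16)),isolate_46))); the answer is its 15 terminal taxa in alphabetical order.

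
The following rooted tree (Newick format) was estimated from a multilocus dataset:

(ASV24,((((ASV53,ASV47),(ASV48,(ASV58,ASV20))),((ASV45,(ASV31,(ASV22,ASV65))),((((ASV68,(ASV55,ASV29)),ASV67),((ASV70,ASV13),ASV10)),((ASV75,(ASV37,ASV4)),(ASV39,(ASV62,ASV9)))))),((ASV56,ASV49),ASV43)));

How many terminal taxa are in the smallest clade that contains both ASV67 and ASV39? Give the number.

13

The MRCA of ASV67 and ASV39 is the node subtending ((((ASV68,(ASV55,ASV29)),ASV67),((ASV70,ASV13),ASV10)),((ASV75,(ASV37,ASV4)),(ASV39,(ASV62,ASV9)))).
That clade contains 13 terminal taxa: ASV10, ASV13, ASV29, ASV37, ASV39, ASV4, ASV55, ASV62, ASV67, ASV68, ASV70, ASV75, ASV9.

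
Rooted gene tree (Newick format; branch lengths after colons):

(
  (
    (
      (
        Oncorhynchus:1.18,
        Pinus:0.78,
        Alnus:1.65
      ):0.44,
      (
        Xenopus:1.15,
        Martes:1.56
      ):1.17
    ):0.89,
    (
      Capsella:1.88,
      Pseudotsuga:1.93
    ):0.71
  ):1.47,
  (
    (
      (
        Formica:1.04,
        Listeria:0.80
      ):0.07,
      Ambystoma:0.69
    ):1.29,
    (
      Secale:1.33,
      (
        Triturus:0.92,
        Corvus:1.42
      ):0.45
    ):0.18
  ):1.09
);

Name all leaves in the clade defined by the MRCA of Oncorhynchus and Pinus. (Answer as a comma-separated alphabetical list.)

Alnus, Oncorhynchus, Pinus

Tracing Oncorhynchus: it sits inside (Oncorhynchus,Pinus,Alnus).
Tracing Pinus: it sits inside (Oncorhynchus,Pinus,Alnus).
The smallest clade enclosing both is (Oncorhynchus,Pinus,Alnus); the answer is its 3 terminal taxa in alphabetical order.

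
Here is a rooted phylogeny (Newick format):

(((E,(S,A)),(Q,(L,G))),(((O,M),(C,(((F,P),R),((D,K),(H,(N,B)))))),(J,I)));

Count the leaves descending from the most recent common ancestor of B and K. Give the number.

5

The MRCA of B and K is the node subtending ((D,K),(H,(N,B))).
That clade contains 5 terminal taxa: B, D, H, K, N.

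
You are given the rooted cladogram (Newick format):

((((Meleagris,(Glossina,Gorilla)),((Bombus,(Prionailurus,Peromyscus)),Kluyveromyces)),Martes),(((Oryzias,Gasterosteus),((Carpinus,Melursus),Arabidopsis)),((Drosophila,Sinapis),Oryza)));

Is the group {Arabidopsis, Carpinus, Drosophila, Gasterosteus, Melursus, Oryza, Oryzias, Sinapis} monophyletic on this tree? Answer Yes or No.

The most recent common ancestor of these taxa subtends (((Oryzias,Gasterosteus),((Carpinus,Melursus),Arabidopsis)),((Drosophila,Sinapis),Oryza)).
That clade has exactly 8 tips — every listed taxon and nothing else — so the group is monophyletic.

Yes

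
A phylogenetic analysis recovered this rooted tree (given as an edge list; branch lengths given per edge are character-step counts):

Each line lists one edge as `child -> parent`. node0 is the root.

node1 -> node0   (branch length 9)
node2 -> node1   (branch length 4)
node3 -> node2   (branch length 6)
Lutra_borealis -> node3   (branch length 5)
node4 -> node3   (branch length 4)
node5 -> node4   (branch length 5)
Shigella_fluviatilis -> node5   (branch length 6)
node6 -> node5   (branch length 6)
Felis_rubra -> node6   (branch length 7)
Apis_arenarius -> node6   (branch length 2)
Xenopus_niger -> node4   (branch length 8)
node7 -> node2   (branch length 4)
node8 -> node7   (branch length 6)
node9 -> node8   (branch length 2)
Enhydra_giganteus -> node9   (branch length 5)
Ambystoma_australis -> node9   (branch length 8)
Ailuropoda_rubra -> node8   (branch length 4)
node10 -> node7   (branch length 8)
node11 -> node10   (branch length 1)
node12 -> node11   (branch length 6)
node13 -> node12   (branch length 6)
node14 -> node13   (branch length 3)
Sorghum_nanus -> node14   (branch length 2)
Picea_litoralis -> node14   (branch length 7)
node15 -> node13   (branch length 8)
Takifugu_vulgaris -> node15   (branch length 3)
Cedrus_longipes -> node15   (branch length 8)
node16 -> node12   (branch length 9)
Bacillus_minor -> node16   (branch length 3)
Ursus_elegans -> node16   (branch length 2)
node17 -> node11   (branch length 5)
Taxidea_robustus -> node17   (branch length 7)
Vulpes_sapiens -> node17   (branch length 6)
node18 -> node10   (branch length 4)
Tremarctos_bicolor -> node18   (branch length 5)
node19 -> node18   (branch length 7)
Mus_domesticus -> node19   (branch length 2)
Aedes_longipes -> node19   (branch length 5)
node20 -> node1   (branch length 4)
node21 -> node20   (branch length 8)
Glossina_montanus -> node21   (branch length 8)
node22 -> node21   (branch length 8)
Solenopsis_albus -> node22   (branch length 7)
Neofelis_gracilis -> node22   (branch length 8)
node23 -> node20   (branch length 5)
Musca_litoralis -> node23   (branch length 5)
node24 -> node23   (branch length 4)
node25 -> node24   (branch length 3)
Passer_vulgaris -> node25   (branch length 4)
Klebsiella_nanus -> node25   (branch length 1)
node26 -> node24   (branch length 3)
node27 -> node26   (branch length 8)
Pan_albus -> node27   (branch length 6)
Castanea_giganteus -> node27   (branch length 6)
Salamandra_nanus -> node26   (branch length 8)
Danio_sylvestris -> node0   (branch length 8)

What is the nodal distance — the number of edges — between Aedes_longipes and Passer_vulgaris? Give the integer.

11

The MRCA of Aedes_longipes and Passer_vulgaris is the node subtending (((Lutra_borealis,((Shigella_fluviatilis,(Felis_rubra,Apis_arenarius)),Xenopus_niger)),(((Enhydra_giganteus,Ambystoma_australis),Ailuropoda_rubra),(((((Sorghum_nanus,Picea_litoralis),(Takifugu_vulgaris,Cedrus_longipes)),(Bacillus_minor,Ursus_elegans)),(Taxidea_robustus,Vulpes_sapiens)),(Tremarctos_bicolor,(Mus_domesticus,Aedes_longipes))))),((Glossina_montanus,(Solenopsis_albus,Neofelis_gracilis)),(Musca_litoralis,((Passer_vulgaris,Klebsiella_nanus),((Pan_albus,Castanea_giganteus),Salamandra_nanus))))).
From Aedes_longipes up to that node: 6 branches. From Passer_vulgaris up to the same node: 5 branches. Total: 6 + 5 = 11.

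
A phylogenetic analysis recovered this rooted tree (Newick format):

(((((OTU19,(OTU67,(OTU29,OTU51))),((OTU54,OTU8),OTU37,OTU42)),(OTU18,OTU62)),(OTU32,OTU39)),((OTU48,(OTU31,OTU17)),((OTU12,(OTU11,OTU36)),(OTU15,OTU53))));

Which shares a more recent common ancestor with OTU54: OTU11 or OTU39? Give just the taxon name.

The MRCA of OTU54 and OTU39 subtends ((((OTU19,(OTU67,(OTU29,OTU51))),((OTU54,OTU8),OTU37,OTU42)),(OTU18,OTU62)),(OTU32,OTU39)) (12 taxa).
The MRCA of OTU54 and OTU11 is the root, subtending the entire tree (20 taxa).
The first is nested inside the second, so OTU54 shares a more recent common ancestor with OTU39.

OTU39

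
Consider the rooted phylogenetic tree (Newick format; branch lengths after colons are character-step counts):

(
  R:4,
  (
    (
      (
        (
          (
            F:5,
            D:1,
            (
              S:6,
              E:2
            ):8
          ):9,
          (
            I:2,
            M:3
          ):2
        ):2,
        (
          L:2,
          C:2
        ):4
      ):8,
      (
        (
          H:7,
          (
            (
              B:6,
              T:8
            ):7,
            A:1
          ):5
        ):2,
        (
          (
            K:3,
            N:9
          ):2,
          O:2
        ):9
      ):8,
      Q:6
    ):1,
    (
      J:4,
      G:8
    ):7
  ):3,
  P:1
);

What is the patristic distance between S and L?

The path runs S → … → MRCA → … → L; the MRCA is the node subtending (((F,D,(S,E)),(I,M)),(L,C)).
Branch lengths along that path: 6 + 8 + 9 + 2 + 4 + 2 = 31.

31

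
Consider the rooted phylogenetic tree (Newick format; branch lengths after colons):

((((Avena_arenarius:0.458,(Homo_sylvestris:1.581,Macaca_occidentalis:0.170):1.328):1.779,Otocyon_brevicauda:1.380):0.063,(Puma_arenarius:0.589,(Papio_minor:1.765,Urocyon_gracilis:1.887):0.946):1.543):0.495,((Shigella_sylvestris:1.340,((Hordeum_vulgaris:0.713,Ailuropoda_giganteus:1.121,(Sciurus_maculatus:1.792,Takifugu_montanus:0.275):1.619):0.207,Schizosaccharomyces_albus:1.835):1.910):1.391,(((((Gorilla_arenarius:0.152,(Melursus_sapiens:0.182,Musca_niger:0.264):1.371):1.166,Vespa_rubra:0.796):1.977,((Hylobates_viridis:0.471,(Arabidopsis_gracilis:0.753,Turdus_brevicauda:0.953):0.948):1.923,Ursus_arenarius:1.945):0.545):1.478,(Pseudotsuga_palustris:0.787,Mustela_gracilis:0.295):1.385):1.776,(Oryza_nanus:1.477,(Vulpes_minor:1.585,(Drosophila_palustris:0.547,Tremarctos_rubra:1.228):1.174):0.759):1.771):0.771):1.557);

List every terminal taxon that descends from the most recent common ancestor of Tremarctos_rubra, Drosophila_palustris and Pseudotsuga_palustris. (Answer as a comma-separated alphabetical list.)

Tracing Tremarctos_rubra: it sits inside (Drosophila_palustris,Tremarctos_rubra).
Tracing Drosophila_palustris: it sits inside (Drosophila_palustris,Tremarctos_rubra).
Tracing Pseudotsuga_palustris: it sits inside (Pseudotsuga_palustris,Mustela_gracilis).
The smallest clade enclosing all 3 is (((((Gorilla_arenarius,(Melursus_sapiens,Musca_niger)),Vespa_rubra),((Hylobates_viridis,(Arabidopsis_gracilis,Turdus_brevicauda)),Ursus_arenarius)),(Pseudotsuga_palustris,Mustela_gracilis)),(Oryza_nanus,(Vulpes_minor,(Drosophila_palustris,Tremarctos_rubra)))); the answer is its 14 terminal taxa in alphabetical order.

Arabidopsis_gracilis, Drosophila_palustris, Gorilla_arenarius, Hylobates_viridis, Melursus_sapiens, Musca_niger, Mustela_gracilis, Oryza_nanus, Pseudotsuga_palustris, Tremarctos_rubra, Turdus_brevicauda, Ursus_arenarius, Vespa_rubra, Vulpes_minor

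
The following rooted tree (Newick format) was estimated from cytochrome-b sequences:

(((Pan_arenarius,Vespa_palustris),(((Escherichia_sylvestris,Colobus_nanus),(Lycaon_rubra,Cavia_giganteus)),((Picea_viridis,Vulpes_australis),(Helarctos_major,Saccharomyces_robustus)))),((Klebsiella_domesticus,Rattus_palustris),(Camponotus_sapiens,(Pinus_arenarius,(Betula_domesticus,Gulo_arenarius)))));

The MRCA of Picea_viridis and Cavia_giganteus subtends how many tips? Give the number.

The MRCA of Picea_viridis and Cavia_giganteus is the node subtending (((Escherichia_sylvestris,Colobus_nanus),(Lycaon_rubra,Cavia_giganteus)),((Picea_viridis,Vulpes_australis),(Helarctos_major,Saccharomyces_robustus))).
That clade contains 8 terminal taxa: Cavia_giganteus, Colobus_nanus, Escherichia_sylvestris, Helarctos_major, Lycaon_rubra, Picea_viridis, Saccharomyces_robustus, Vulpes_australis.

8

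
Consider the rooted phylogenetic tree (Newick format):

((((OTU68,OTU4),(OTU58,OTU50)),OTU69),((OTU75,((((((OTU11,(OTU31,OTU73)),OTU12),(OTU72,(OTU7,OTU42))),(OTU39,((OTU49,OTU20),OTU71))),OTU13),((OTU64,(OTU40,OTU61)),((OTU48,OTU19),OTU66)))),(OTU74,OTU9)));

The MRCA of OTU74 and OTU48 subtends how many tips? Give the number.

21

The MRCA of OTU74 and OTU48 is the node subtending ((OTU75,((((((OTU11,(OTU31,OTU73)),OTU12),(OTU72,(OTU7,OTU42))),(OTU39,((OTU49,OTU20),OTU71))),OTU13),((OTU64,(OTU40,OTU61)),((OTU48,OTU19),OTU66)))),(OTU74,OTU9)).
That clade contains 21 terminal taxa: OTU11, OTU12, OTU13, OTU19, OTU20, OTU31, OTU39, OTU40, OTU42, OTU48, OTU49, OTU61, OTU64, OTU66, OTU7, OTU71, OTU72, OTU73, OTU74, OTU75, OTU9.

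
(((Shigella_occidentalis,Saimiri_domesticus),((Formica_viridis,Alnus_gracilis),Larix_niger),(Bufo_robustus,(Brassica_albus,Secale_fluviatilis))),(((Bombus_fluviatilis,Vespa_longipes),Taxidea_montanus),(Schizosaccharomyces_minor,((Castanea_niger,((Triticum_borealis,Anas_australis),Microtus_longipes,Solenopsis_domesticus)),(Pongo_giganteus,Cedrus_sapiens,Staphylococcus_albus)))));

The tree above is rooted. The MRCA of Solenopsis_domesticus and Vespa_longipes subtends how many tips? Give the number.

The MRCA of Solenopsis_domesticus and Vespa_longipes is the node subtending (((Bombus_fluviatilis,Vespa_longipes),Taxidea_montanus),(Schizosaccharomyces_minor,((Castanea_niger,((Triticum_borealis,Anas_australis),Microtus_longipes,Solenopsis_domesticus)),(Pongo_giganteus,Cedrus_sapiens,Staphylococcus_albus)))).
That clade contains 12 terminal taxa: Anas_australis, Bombus_fluviatilis, Castanea_niger, Cedrus_sapiens, Microtus_longipes, Pongo_giganteus, Schizosaccharomyces_minor, Solenopsis_domesticus, Staphylococcus_albus, Taxidea_montanus, Triticum_borealis, Vespa_longipes.

12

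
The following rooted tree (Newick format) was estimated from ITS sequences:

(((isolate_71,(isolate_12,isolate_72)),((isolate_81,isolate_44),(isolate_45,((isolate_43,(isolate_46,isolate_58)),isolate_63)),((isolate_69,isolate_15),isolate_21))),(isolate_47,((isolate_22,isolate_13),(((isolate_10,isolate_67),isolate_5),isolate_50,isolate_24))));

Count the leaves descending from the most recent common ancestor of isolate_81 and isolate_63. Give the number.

The MRCA of isolate_81 and isolate_63 is the node subtending ((isolate_81,isolate_44),(isolate_45,((isolate_43,(isolate_46,isolate_58)),isolate_63)),((isolate_69,isolate_15),isolate_21)).
That clade contains 10 terminal taxa: isolate_15, isolate_21, isolate_43, isolate_44, isolate_45, isolate_46, isolate_58, isolate_63, isolate_69, isolate_81.

10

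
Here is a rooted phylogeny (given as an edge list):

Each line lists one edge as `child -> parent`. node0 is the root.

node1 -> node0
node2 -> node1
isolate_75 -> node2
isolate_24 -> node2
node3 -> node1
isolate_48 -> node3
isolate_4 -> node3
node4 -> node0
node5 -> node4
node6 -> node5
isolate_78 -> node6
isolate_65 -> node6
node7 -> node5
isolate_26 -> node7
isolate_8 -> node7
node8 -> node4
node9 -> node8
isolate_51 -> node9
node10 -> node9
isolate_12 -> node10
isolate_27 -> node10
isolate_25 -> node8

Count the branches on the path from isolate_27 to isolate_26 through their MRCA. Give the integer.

7

The MRCA of isolate_27 and isolate_26 is the node subtending (((isolate_78,isolate_65),(isolate_26,isolate_8)),((isolate_51,(isolate_12,isolate_27)),isolate_25)).
From isolate_27 up to that node: 4 branches. From isolate_26 up to the same node: 3 branches. Total: 4 + 3 = 7.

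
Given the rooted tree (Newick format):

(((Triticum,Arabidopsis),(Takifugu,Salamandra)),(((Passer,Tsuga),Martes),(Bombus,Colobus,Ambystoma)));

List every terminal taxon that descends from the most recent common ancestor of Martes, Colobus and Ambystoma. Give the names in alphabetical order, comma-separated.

Tracing Martes: it sits inside ((Passer,Tsuga),Martes).
Tracing Colobus: it sits inside (Bombus,Colobus,Ambystoma).
Tracing Ambystoma: it sits inside (Bombus,Colobus,Ambystoma).
The smallest clade enclosing all 3 is (((Passer,Tsuga),Martes),(Bombus,Colobus,Ambystoma)); the answer is its 6 terminal taxa in alphabetical order.

Ambystoma, Bombus, Colobus, Martes, Passer, Tsuga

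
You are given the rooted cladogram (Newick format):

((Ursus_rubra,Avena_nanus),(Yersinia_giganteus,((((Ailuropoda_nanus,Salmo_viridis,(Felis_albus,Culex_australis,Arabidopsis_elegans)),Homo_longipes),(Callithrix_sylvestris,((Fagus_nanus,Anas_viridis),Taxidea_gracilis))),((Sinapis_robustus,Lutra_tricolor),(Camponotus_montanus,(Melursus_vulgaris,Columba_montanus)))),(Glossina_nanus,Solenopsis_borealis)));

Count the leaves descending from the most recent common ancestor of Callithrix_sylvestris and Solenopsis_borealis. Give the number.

18

The MRCA of Callithrix_sylvestris and Solenopsis_borealis is the node subtending (Yersinia_giganteus,((((Ailuropoda_nanus,Salmo_viridis,(Felis_albus,Culex_australis,Arabidopsis_elegans)),Homo_longipes),(Callithrix_sylvestris,((Fagus_nanus,Anas_viridis),Taxidea_gracilis))),((Sinapis_robustus,Lutra_tricolor),(Camponotus_montanus,(Melursus_vulgaris,Columba_montanus)))),(Glossina_nanus,Solenopsis_borealis)).
That clade contains 18 terminal taxa: Ailuropoda_nanus, Anas_viridis, Arabidopsis_elegans, Callithrix_sylvestris, Camponotus_montanus, Columba_montanus, Culex_australis, Fagus_nanus, Felis_albus, Glossina_nanus, Homo_longipes, Lutra_tricolor, Melursus_vulgaris, Salmo_viridis, Sinapis_robustus, Solenopsis_borealis, Taxidea_gracilis, Yersinia_giganteus.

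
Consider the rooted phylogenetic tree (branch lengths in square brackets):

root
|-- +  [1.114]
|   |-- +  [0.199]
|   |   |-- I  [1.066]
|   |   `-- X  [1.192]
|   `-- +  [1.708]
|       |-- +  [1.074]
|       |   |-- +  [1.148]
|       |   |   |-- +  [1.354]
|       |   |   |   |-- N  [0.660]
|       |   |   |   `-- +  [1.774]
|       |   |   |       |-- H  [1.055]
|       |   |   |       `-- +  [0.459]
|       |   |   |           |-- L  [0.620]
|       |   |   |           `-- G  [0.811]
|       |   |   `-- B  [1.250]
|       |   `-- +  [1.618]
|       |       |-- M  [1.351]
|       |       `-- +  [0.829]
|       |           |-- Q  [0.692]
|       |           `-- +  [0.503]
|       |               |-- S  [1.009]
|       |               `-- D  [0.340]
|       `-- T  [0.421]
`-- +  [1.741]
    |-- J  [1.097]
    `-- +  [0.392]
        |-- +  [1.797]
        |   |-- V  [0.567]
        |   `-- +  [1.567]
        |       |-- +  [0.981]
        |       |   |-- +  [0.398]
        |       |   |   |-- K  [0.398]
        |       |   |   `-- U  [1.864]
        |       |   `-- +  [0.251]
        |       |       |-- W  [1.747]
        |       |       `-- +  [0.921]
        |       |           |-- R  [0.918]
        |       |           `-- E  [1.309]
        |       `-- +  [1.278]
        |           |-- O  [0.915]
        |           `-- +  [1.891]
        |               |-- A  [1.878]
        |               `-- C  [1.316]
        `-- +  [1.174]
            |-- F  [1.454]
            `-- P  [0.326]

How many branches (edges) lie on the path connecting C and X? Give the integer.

10

The MRCA of C and X is the root of the tree.
From C up to that node: 7 branches. From X up to the same node: 3 branches. Total: 7 + 3 = 10.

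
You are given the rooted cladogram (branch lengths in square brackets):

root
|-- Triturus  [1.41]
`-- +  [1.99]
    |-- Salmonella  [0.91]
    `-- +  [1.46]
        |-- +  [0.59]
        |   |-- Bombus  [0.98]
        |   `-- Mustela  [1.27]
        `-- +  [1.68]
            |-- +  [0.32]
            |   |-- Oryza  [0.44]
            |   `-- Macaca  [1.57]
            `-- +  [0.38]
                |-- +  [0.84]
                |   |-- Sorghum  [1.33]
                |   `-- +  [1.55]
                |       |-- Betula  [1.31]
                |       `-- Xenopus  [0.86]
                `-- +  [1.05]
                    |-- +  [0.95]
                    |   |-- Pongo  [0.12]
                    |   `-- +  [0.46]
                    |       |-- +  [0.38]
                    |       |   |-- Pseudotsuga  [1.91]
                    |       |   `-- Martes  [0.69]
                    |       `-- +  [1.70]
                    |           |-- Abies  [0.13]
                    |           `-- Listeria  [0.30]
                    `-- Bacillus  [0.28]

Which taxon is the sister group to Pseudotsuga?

Martes

Pseudotsuga attaches to the tree at the node subtending (Pseudotsuga,Martes).
The other lineage descending from that same node — the sister group — is the single tip Martes.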